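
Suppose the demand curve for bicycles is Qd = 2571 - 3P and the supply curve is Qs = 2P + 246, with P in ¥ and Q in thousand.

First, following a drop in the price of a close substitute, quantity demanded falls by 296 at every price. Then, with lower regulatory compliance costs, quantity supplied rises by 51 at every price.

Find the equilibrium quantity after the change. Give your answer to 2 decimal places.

1088.20

Initially, 2571 - 3P = 2P + 246, so 2325 = 5P and P = 465, Q = 1176.
The new curves are Qd = 2275 - 3P (demand) and Qs = 2P + 297 (supply).
Setting them equal: 2275 - 3P = 2P + 297 → 1978 = 5P, so P = 395.6 and Q = 1088.2.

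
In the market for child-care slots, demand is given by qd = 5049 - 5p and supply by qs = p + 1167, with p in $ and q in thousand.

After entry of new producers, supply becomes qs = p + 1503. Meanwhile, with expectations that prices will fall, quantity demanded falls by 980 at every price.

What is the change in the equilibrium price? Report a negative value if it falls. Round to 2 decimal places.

-219.33

Initially, 5049 - 5p = p + 1167, so 3882 = 6p and p = 647, q = 1814.
With the change applied: demand qd = 4069 - 5p, supply qs = p + 1503.
Setting them equal: 4069 - 5p = p + 1503 → 2566 = 6p, so p = 1283/3 ≈ 427.6667 and q = 5792/3 ≈ 1930.6667.
Δp = 427.6667 − 647 = -219.33.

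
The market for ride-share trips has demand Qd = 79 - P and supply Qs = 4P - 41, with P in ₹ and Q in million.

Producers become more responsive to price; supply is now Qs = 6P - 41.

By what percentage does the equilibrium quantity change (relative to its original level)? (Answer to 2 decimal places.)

Initially, 79 - P = 4P - 41, so 120 = 5P and P = 24, Q = 55.
After the shift, demand is Qd = 79 - P and supply is Qs = 6P - 41.
Clearing the new market: 79 - P = 6P - 41, so P = 120/7 ≈ 17.1429 and Q = 433/7 ≈ 61.8571.
%ΔQ = (61.8571 − 55) / 55 × 100 = +12.47%.

+12.47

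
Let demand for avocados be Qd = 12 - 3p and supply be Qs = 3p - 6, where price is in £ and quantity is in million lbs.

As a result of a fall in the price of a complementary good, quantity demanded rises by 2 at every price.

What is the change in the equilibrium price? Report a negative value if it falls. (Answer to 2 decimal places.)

Before the shock: 12 - 3p = 3p - 6 ⇒ 18 = 6p ⇒ p = 3, Q = 3.
The new curves are Qd = 14 - 3p (demand) and Qs = 3p - 6 (supply).
New equilibrium: 14 - 3p = 3p - 6 ⇒ 20 = 6p ⇒ p = 10/3 ≈ 3.3333, Q = 4.
Δp = 3.3333 − 3 = +0.33.

+0.33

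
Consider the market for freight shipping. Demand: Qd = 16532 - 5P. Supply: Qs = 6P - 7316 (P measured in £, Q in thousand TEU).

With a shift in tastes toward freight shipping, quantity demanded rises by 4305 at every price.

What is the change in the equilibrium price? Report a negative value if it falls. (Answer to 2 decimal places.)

+391.36

Before the shock: 16532 - 5P = 6P - 7316 ⇒ 23848 = 11P ⇒ P = 2168, Q = 5692.
After the shift, demand is Qd = 20837 - 5P and supply is Qs = 6P - 7316.
New equilibrium: 20837 - 5P = 6P - 7316 ⇒ 28153 = 11P ⇒ P = 28153/11 ≈ 2559.3636, Q = 88442/11 ≈ 8040.1818.
ΔP = 2559.3636 − 2168 = +391.36.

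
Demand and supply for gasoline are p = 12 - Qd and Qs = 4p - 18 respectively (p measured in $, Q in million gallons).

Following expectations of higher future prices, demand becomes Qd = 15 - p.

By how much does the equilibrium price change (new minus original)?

Solve the original market: 12 - p = 4p - 18, hence p = 6 and Q = 6.
The new curves are Qd = 15 - p (demand) and Qs = 4p - 18 (supply).
New equilibrium: 15 - p = 4p - 18 ⇒ 33 = 5p ⇒ p = 6.6, Q = 8.4.
Δp = 6.6 − 6 = +0.6.

+0.6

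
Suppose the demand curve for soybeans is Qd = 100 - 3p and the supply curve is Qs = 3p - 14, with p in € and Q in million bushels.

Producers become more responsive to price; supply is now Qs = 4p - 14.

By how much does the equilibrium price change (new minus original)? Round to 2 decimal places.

Before the shock: 100 - 3p = 3p - 14 ⇒ 114 = 6p ⇒ p = 19, Q = 43.
After the shift, demand is Qd = 100 - 3p and supply is Qs = 4p - 14.
Setting them equal: 100 - 3p = 4p - 14 → 114 = 7p, so p = 114/7 ≈ 16.2857 and Q = 358/7 ≈ 51.1429.
Δp = 16.2857 − 19 = -2.71.

-2.71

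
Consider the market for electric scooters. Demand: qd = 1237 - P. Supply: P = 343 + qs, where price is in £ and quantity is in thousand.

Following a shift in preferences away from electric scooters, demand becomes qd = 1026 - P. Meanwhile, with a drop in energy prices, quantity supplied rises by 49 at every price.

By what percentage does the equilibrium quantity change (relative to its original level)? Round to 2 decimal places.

-18.12

Original equilibrium: 1237 - P = P - 343 gives 1580 = 2P, so P = 790 and q = 447.
The new curves are qd = 1026 - P (demand) and qs = P - 294 (supply).
Setting them equal: 1026 - P = P - 294 → 1320 = 2P, so P = 660 and q = 366.
%Δq = (366 − 447) / 447 × 100 = -18.12%.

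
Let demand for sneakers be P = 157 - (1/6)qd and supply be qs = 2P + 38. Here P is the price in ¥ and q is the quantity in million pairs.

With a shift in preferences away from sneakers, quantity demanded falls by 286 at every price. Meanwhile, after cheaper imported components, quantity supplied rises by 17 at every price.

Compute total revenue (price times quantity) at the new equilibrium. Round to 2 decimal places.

Initially, 942 - 6P = 2P + 38, so 904 = 8P and P = 113, q = 264.
After the shift, demand is qd = 656 - 6P and supply is qs = 2P + 55.
Equate the new curves: 656 - 6P = 2P + 55, giving 601 = 8P, P = 75.125, q = 205.25.
New expenditure = 75.125 × 205.25 = 15419.41.

15419.41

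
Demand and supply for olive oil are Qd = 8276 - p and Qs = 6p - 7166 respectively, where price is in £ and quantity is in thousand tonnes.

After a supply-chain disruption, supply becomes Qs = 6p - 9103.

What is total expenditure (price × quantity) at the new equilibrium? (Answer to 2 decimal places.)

Before the shock: 8276 - p = 6p - 7166 ⇒ 15442 = 7p ⇒ p = 2206, Q = 6070.
After the shift, demand is Qd = 8276 - p and supply is Qs = 6p - 9103.
Equate the new curves: 8276 - p = 6p - 9103, giving 17379 = 7p, p = 17379/7 ≈ 2482.7143, Q = 40553/7 ≈ 5793.2857.
New expenditure = 2482.7143 × 5793.2857 = 14383073.20.

14383073.20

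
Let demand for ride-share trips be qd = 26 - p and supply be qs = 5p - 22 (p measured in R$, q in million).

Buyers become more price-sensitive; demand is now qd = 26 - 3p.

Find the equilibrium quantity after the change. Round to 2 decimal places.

Before the shock: 26 - p = 5p - 22 ⇒ 48 = 6p ⇒ p = 8, q = 18.
After the shift, demand is qd = 26 - 3p and supply is qs = 5p - 22.
Clearing the new market: 26 - 3p = 5p - 22, so p = 6 and q = 8.

8.00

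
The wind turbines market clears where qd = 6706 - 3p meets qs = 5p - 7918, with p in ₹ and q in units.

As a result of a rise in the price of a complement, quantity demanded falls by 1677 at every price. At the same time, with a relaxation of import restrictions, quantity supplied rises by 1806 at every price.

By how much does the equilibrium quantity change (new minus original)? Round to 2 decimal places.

-370.88

Before the shock: 6706 - 3p = 5p - 7918 ⇒ 14624 = 8p ⇒ p = 1828, q = 1222.
The shock moves the curves to qd = 5029 - 3p and qs = 5p - 6112.
New equilibrium: 5029 - 3p = 5p - 6112 ⇒ 11141 = 8p ⇒ p = 1392.625, q = 851.125.
Δq = 851.125 − 1222 = -370.88.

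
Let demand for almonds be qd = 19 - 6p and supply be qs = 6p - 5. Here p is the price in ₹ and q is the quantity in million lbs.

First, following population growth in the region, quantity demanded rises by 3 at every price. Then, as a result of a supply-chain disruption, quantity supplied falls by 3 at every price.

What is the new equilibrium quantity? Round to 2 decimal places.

Original equilibrium: 19 - 6p = 6p - 5 gives 24 = 12p, so p = 2 and q = 7.
The shock moves the curves to qd = 22 - 6p and qs = 6p - 8.
Setting them equal: 22 - 6p = 6p - 8 → 30 = 12p, so p = 2.5 and q = 7.

7.00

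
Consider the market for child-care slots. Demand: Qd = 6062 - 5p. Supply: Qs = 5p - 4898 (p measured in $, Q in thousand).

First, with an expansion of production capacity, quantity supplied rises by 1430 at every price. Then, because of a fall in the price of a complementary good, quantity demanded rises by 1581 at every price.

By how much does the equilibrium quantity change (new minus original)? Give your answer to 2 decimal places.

+1505.50

Before the shock: 6062 - 5p = 5p - 4898 ⇒ 10960 = 10p ⇒ p = 1096, Q = 582.
With the change applied: demand Qd = 7643 - 5p, supply Qs = 5p - 3468.
Clearing the new market: 7643 - 5p = 5p - 3468, so p = 1111.1 and Q = 2087.5.
ΔQ = 2087.5 − 582 = +1505.50.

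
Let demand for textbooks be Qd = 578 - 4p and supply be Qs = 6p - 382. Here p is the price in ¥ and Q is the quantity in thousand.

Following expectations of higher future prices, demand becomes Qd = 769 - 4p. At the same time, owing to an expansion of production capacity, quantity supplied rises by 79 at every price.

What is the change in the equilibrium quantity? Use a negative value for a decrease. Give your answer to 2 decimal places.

+146.20

Initially, 578 - 4p = 6p - 382, so 960 = 10p and p = 96, Q = 194.
The new curves are Qd = 769 - 4p (demand) and Qs = 6p - 303 (supply).
Setting them equal: 769 - 4p = 6p - 303 → 1072 = 10p, so p = 107.2 and Q = 340.2.
ΔQ = 340.2 − 194 = +146.20.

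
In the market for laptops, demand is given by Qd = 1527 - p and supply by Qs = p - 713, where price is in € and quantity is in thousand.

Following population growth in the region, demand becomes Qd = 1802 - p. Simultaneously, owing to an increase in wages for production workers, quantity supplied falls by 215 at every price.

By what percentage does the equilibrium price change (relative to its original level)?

+21.875

Original equilibrium: 1527 - p = p - 713 gives 2240 = 2p, so p = 1120 and Q = 407.
With the change applied: demand Qd = 1802 - p, supply Qs = p - 928.
Equate the new curves: 1802 - p = p - 928, giving 2730 = 2p, p = 1365, Q = 437.
%Δp = (1365 − 1120) / 1120 × 100 = +21.875%.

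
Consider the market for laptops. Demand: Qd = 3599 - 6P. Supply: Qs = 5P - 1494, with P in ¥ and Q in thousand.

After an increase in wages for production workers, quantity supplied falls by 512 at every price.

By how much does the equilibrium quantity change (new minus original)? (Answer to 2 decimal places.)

Before the shock: 3599 - 6P = 5P - 1494 ⇒ 5093 = 11P ⇒ P = 463, Q = 821.
With the change applied: demand Qd = 3599 - 6P, supply Qs = 5P - 2006.
Setting them equal: 3599 - 6P = 5P - 2006 → 5605 = 11P, so P = 5605/11 ≈ 509.5455 and Q = 5959/11 ≈ 541.7273.
ΔQ = 541.7273 − 821 = -279.27.

-279.27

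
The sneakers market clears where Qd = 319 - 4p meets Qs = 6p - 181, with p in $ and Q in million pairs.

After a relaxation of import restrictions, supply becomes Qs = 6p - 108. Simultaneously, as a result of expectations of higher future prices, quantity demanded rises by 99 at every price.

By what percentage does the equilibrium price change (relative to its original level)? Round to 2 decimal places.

Initially, 319 - 4p = 6p - 181, so 500 = 10p and p = 50, Q = 119.
The shock moves the curves to Qd = 418 - 4p and Qs = 6p - 108.
Clearing the new market: 418 - 4p = 6p - 108, so p = 52.6 and Q = 207.6.
%Δp = (52.6 − 50) / 50 × 100 = +5.20%.

+5.20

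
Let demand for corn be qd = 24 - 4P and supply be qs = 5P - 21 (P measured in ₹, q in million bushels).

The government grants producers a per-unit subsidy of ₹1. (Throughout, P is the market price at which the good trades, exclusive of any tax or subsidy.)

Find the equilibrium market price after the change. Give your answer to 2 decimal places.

4.44

Initially, 24 - 4P = 5P - 21, so 45 = 9P and P = 5, q = 4.
Since sellers receive the price plus the subsidy, the effective supply curve becomes qs = 5P - 16.
Setting them equal: 24 - 4P = 5P - 16 → 40 = 9P, so P = 40/9 ≈ 4.4444 and q = 56/9 ≈ 6.2222.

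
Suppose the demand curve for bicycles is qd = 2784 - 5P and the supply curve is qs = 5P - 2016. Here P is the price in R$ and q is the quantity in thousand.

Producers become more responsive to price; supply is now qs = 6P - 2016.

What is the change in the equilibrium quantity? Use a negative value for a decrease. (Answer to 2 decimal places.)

+218.18

Initially, 2784 - 5P = 5P - 2016, so 4800 = 10P and P = 480, q = 384.
The shock moves the curves to qd = 2784 - 5P and qs = 6P - 2016.
New equilibrium: 2784 - 5P = 6P - 2016 ⇒ 4800 = 11P ⇒ P = 4800/11 ≈ 436.3636, q = 6624/11 ≈ 602.1818.
Δq = 602.1818 − 384 = +218.18.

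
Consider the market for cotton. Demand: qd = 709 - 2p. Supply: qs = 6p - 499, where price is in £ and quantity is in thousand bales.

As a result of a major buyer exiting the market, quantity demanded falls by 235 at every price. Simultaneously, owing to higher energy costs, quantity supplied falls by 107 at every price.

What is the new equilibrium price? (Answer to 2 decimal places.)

135.00

Before the shock: 709 - 2p = 6p - 499 ⇒ 1208 = 8p ⇒ p = 151, q = 407.
With the change applied: demand qd = 474 - 2p, supply qs = 6p - 606.
Equate the new curves: 474 - 2p = 6p - 606, giving 1080 = 8p, p = 135, q = 204.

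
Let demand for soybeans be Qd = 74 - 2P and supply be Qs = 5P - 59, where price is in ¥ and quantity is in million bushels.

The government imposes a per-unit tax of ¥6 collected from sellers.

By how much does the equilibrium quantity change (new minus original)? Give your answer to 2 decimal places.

Initially, 74 - 2P = 5P - 59, so 133 = 7P and P = 19, Q = 36.
Since sellers keep the price net of the tax, the effective supply curve becomes Qs = 5P - 89.
New equilibrium: 74 - 2P = 5P - 89 ⇒ 163 = 7P ⇒ P = 163/7 ≈ 23.2857, Q = 192/7 ≈ 27.4286.
ΔQ = 27.4286 − 36 = -8.57.

-8.57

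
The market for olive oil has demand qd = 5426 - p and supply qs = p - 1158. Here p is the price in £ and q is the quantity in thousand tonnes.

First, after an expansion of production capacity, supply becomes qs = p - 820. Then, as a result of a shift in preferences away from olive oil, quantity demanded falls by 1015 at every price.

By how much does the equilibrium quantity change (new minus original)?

-338.5

Solve the original market: 5426 - p = p - 1158, hence p = 3292 and q = 2134.
The new curves are qd = 4411 - p (demand) and qs = p - 820 (supply).
Setting them equal: 4411 - p = p - 820 → 5231 = 2p, so p = 2615.5 and q = 1795.5.
Δq = 1795.5 − 2134 = -338.5.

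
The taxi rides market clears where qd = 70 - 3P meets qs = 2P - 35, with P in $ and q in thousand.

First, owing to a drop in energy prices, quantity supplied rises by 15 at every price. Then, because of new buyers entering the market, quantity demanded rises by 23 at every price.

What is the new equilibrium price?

22.6

Initially, 70 - 3P = 2P - 35, so 105 = 5P and P = 21, q = 7.
With the change applied: demand qd = 93 - 3P, supply qs = 2P - 20.
New equilibrium: 93 - 3P = 2P - 20 ⇒ 113 = 5P ⇒ P = 22.6, q = 25.2.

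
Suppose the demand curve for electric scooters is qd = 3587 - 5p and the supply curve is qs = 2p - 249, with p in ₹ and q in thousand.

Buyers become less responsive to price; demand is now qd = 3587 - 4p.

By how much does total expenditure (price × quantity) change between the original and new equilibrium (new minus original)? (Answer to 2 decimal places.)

Before the shock: 3587 - 5p = 2p - 249 ⇒ 3836 = 7p ⇒ p = 548, q = 847.
After the shift, demand is qd = 3587 - 4p and supply is qs = 2p - 249.
New equilibrium: 3587 - 4p = 2p - 249 ⇒ 3836 = 6p ⇒ p = 1918/3 ≈ 639.3333, q = 3089/3 ≈ 1029.6667.
Expenditure moves from 548×847 = 464156 to 639.3333×1029.6667 = 658300.2222; change = +194144.22.

+194144.22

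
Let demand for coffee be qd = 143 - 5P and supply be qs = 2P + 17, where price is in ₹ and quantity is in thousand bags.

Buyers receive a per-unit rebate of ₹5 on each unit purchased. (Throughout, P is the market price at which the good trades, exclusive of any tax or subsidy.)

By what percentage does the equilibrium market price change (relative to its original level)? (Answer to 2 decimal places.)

Original equilibrium: 143 - 5P = 2P + 17 gives 126 = 7P, so P = 18 and q = 53.
Since buyers' out-of-pocket price is the market price minus the rebate, the effective demand curve becomes qd = 168 - 5P.
Equate the new curves: 168 - 5P = 2P + 17, giving 151 = 7P, P = 151/7 ≈ 21.5714, q = 421/7 ≈ 60.1429.
%ΔP = (21.5714 − 18) / 18 × 100 = +19.84%.

+19.84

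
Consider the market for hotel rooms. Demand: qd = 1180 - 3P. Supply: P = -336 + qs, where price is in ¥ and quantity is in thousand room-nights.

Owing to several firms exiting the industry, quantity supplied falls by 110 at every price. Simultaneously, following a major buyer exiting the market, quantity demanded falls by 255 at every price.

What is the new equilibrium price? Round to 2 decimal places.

Original equilibrium: 1180 - 3P = P + 336 gives 844 = 4P, so P = 211 and q = 547.
The shock moves the curves to qd = 925 - 3P and qs = P + 226.
Setting them equal: 925 - 3P = P + 226 → 699 = 4P, so P = 174.75 and q = 400.75.

174.75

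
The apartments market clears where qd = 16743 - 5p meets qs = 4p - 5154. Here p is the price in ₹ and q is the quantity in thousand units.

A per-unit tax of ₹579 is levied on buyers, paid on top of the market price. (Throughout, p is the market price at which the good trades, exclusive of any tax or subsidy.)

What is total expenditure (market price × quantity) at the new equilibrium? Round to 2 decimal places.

Solve the original market: 16743 - 5p = 4p - 5154, hence p = 2433 and q = 4578.
Since buyers pay the price plus the tax, the effective demand curve becomes qd = 13848 - 5p.
Equate the new curves: 13848 - 5p = 4p - 5154, giving 19002 = 9p, p = 6334/3 ≈ 2111.3333, q = 9874/3 ≈ 3291.3333.
New expenditure = 2111.3333 × 3291.3333 = 6949101.78.

6949101.78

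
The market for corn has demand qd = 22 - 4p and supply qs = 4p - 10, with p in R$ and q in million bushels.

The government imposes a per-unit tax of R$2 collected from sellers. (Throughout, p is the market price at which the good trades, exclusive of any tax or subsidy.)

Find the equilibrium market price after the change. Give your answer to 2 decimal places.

Solve the original market: 22 - 4p = 4p - 10, hence p = 4 and q = 6.
Since sellers keep the price net of the tax, the effective supply curve becomes qs = 4p - 18.
New equilibrium: 22 - 4p = 4p - 18 ⇒ 40 = 8p ⇒ p = 5, q = 2.

5.00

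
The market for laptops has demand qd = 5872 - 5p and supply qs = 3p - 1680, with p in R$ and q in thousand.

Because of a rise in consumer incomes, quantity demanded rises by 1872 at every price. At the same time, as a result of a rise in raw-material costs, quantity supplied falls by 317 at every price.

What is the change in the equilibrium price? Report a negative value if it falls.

+273.625

Before the shock: 5872 - 5p = 3p - 1680 ⇒ 7552 = 8p ⇒ p = 944, q = 1152.
With the change applied: demand qd = 7744 - 5p, supply qs = 3p - 1997.
New equilibrium: 7744 - 5p = 3p - 1997 ⇒ 9741 = 8p ⇒ p = 1217.625, q = 1655.875.
Δp = 1217.625 − 944 = +273.625.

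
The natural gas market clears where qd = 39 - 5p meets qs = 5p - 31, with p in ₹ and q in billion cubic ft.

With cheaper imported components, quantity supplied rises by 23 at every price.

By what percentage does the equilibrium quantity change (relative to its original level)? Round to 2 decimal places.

Before the shock: 39 - 5p = 5p - 31 ⇒ 70 = 10p ⇒ p = 7, q = 4.
With the change applied: demand qd = 39 - 5p, supply qs = 5p - 8.
Setting them equal: 39 - 5p = 5p - 8 → 47 = 10p, so p = 4.7 and q = 15.5.
%Δq = (15.5 − 4) / 4 × 100 = +287.50%.

+287.50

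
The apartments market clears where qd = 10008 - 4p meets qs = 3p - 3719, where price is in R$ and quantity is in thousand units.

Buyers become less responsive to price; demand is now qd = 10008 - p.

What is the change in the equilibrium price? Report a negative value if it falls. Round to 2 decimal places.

+1470.75

Before the shock: 10008 - 4p = 3p - 3719 ⇒ 13727 = 7p ⇒ p = 1961, q = 2164.
After the shift, demand is qd = 10008 - p and supply is qs = 3p - 3719.
Equate the new curves: 10008 - p = 3p - 3719, giving 13727 = 4p, p = 3431.75, q = 6576.25.
Δp = 3431.75 − 1961 = +1470.75.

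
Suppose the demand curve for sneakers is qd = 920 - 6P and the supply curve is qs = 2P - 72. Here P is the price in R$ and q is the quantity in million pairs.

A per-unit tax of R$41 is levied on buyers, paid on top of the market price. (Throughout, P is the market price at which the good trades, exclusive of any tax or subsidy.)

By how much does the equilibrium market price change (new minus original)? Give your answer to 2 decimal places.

-30.75

Solve the original market: 920 - 6P = 2P - 72, hence P = 124 and q = 176.
Since buyers pay the price plus the tax, the effective demand curve becomes qd = 674 - 6P.
Setting them equal: 674 - 6P = 2P - 72 → 746 = 8P, so P = 93.25 and q = 114.5.
ΔP = 93.25 − 124 = -30.75.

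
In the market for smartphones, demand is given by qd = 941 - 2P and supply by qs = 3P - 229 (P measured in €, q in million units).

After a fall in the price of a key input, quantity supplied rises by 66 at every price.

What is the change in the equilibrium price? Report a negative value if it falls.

-13.2

Before the shock: 941 - 2P = 3P - 229 ⇒ 1170 = 5P ⇒ P = 234, q = 473.
After the shift, demand is qd = 941 - 2P and supply is qs = 3P - 163.
New equilibrium: 941 - 2P = 3P - 163 ⇒ 1104 = 5P ⇒ P = 220.8, q = 499.4.
ΔP = 220.8 − 234 = -13.2.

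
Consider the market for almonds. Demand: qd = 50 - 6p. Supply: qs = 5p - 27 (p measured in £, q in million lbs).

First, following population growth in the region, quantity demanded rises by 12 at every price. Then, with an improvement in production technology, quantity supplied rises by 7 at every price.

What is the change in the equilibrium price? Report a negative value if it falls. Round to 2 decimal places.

Solve the original market: 50 - 6p = 5p - 27, hence p = 7 and q = 8.
With the change applied: demand qd = 62 - 6p, supply qs = 5p - 20.
Equate the new curves: 62 - 6p = 5p - 20, giving 82 = 11p, p = 82/11 ≈ 7.4545, q = 190/11 ≈ 17.2727.
Δp = 7.4545 − 7 = +0.45.

+0.45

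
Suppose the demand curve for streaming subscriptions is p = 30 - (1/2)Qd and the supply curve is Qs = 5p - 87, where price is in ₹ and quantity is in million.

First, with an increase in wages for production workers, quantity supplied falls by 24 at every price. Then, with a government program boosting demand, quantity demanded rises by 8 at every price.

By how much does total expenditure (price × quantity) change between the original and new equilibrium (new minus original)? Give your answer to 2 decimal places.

+53.06

Initially, 60 - 2p = 5p - 87, so 147 = 7p and p = 21, Q = 18.
The new curves are Qd = 68 - 2p (demand) and Qs = 5p - 111 (supply).
Equate the new curves: 68 - 2p = 5p - 111, giving 179 = 7p, p = 179/7 ≈ 25.5714, Q = 118/7 ≈ 16.8571.
Expenditure moves from 21×18 = 378 to 25.5714×16.8571 = 431.0612; change = +53.06.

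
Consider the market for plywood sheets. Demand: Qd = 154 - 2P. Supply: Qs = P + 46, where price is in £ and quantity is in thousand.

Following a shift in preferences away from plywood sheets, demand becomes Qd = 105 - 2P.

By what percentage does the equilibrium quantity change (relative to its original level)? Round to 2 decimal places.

Original equilibrium: 154 - 2P = P + 46 gives 108 = 3P, so P = 36 and Q = 82.
With the change applied: demand Qd = 105 - 2P, supply Qs = P + 46.
Equate the new curves: 105 - 2P = P + 46, giving 59 = 3P, P = 59/3 ≈ 19.6667, Q = 197/3 ≈ 65.6667.
%ΔQ = (65.6667 − 82) / 82 × 100 = -19.92%.

-19.92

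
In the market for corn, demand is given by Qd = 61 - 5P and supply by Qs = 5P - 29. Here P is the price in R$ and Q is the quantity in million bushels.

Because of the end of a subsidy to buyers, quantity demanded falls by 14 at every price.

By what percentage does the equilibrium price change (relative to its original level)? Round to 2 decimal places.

-15.56

Solve the original market: 61 - 5P = 5P - 29, hence P = 9 and Q = 16.
The new curves are Qd = 47 - 5P (demand) and Qs = 5P - 29 (supply).
Equate the new curves: 47 - 5P = 5P - 29, giving 76 = 10P, P = 7.6, Q = 9.
%ΔP = (7.6 − 9) / 9 × 100 = -15.56%.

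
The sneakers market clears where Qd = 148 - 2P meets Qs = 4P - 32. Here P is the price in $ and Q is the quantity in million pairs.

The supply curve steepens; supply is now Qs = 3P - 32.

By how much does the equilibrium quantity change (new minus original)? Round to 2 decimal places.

Initially, 148 - 2P = 4P - 32, so 180 = 6P and P = 30, Q = 88.
The shock moves the curves to Qd = 148 - 2P and Qs = 3P - 32.
Setting them equal: 148 - 2P = 3P - 32 → 180 = 5P, so P = 36 and Q = 76.
ΔQ = 76 − 88 = -12.00.

-12.00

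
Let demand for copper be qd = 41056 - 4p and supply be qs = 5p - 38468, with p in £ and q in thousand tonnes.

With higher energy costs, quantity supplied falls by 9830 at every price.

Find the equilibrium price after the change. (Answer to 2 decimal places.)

9928.22

Solve the original market: 41056 - 4p = 5p - 38468, hence p = 8836 and q = 5712.
The new curves are qd = 41056 - 4p (demand) and qs = 5p - 48298 (supply).
Clearing the new market: 41056 - 4p = 5p - 48298, so p = 89354/9 ≈ 9928.2222 and q = 12088/9 ≈ 1343.1111.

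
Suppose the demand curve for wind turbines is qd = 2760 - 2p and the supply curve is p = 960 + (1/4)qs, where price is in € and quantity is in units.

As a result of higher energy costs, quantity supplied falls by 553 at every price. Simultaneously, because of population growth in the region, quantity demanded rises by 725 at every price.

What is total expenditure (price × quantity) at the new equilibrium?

1127867

Initially, 2760 - 2p = 4p - 3840, so 6600 = 6p and p = 1100, q = 560.
The new curves are qd = 3485 - 2p (demand) and qs = 4p - 4393 (supply).
Setting them equal: 3485 - 2p = 4p - 4393 → 7878 = 6p, so p = 1313 and q = 859.
New expenditure = 1313 × 859 = 1127867.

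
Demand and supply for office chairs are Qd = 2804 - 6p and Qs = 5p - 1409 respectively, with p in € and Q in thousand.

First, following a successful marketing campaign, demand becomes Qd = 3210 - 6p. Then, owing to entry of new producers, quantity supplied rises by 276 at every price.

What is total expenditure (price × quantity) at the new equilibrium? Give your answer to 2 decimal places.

Original equilibrium: 2804 - 6p = 5p - 1409 gives 4213 = 11p, so p = 383 and Q = 506.
The shock moves the curves to Qd = 3210 - 6p and Qs = 5p - 1133.
Equate the new curves: 3210 - 6p = 5p - 1133, giving 4343 = 11p, p = 4343/11 ≈ 394.8182, Q = 9252/11 ≈ 841.0909.
New expenditure = 394.8182 × 841.0909 = 332077.98.

332077.98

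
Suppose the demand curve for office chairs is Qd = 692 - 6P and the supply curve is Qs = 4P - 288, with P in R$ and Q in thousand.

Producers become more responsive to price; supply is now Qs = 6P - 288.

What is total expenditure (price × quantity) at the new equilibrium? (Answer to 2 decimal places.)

Before the shock: 692 - 6P = 4P - 288 ⇒ 980 = 10P ⇒ P = 98, Q = 104.
The new curves are Qd = 692 - 6P (demand) and Qs = 6P - 288 (supply).
Equate the new curves: 692 - 6P = 6P - 288, giving 980 = 12P, P = 245/3 ≈ 81.6667, Q = 202.
New expenditure = 81.6667 × 202 = 16496.67.

16496.67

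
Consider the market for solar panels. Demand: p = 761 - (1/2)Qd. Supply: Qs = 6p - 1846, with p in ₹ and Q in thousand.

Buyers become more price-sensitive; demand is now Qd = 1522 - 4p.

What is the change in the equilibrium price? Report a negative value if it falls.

-84.2

Initially, 1522 - 2p = 6p - 1846, so 3368 = 8p and p = 421, Q = 680.
The new curves are Qd = 1522 - 4p (demand) and Qs = 6p - 1846 (supply).
Setting them equal: 1522 - 4p = 6p - 1846 → 3368 = 10p, so p = 336.8 and Q = 174.8.
Δp = 336.8 − 421 = -84.2.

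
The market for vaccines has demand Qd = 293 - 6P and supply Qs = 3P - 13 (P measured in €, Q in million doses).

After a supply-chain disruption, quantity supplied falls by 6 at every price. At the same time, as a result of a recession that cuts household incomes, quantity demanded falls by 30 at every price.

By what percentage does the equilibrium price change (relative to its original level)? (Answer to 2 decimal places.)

Solve the original market: 293 - 6P = 3P - 13, hence P = 34 and Q = 89.
The shock moves the curves to Qd = 263 - 6P and Qs = 3P - 19.
Clearing the new market: 263 - 6P = 3P - 19, so P = 94/3 ≈ 31.3333 and Q = 75.
%ΔP = (31.3333 − 34) / 34 × 100 = -7.84%.

-7.84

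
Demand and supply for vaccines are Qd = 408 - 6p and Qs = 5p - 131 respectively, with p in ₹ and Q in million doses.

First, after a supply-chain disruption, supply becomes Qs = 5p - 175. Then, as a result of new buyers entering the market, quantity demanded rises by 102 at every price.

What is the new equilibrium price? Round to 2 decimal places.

62.27

Solve the original market: 408 - 6p = 5p - 131, hence p = 49 and Q = 114.
The new curves are Qd = 510 - 6p (demand) and Qs = 5p - 175 (supply).
Clearing the new market: 510 - 6p = 5p - 175, so p = 685/11 ≈ 62.2727 and Q = 1500/11 ≈ 136.3636.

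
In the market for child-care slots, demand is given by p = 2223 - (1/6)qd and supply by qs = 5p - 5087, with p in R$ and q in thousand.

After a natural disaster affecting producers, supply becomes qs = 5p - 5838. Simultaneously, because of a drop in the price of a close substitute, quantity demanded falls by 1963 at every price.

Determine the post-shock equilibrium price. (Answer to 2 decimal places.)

Solve the original market: 13338 - 6p = 5p - 5087, hence p = 1675 and q = 3288.
The new curves are qd = 11375 - 6p (demand) and qs = 5p - 5838 (supply).
Clearing the new market: 11375 - 6p = 5p - 5838, so p = 17213/11 ≈ 1564.8182 and q = 21847/11 ≈ 1986.0909.

1564.82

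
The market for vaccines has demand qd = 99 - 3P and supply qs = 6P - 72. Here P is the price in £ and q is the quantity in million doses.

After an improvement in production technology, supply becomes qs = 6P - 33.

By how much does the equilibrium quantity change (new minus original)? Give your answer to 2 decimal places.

+13.00

Initially, 99 - 3P = 6P - 72, so 171 = 9P and P = 19, q = 42.
After the shift, demand is qd = 99 - 3P and supply is qs = 6P - 33.
Equate the new curves: 99 - 3P = 6P - 33, giving 132 = 9P, P = 44/3 ≈ 14.6667, q = 55.
Δq = 55 − 42 = +13.00.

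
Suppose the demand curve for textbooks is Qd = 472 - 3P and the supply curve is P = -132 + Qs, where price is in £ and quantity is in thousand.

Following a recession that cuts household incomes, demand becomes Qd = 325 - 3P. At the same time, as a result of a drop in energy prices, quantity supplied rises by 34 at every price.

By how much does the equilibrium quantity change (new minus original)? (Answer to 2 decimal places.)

Before the shock: 472 - 3P = P + 132 ⇒ 340 = 4P ⇒ P = 85, Q = 217.
The shock moves the curves to Qd = 325 - 3P and Qs = P + 166.
Equate the new curves: 325 - 3P = P + 166, giving 159 = 4P, P = 39.75, Q = 205.75.
ΔQ = 205.75 − 217 = -11.25.

-11.25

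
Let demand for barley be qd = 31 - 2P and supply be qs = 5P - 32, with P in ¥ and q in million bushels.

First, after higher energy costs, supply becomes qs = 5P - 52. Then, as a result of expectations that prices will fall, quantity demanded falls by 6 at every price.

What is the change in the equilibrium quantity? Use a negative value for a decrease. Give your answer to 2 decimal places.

Initially, 31 - 2P = 5P - 32, so 63 = 7P and P = 9, q = 13.
After the shift, demand is qd = 25 - 2P and supply is qs = 5P - 52.
Clearing the new market: 25 - 2P = 5P - 52, so P = 11 and q = 3.
Δq = 3 − 13 = -10.00.

-10.00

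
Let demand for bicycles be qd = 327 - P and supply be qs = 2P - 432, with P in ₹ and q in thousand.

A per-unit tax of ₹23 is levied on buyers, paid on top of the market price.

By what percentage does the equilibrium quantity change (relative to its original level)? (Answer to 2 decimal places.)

Before the shock: 327 - P = 2P - 432 ⇒ 759 = 3P ⇒ P = 253, q = 74.
Since buyers pay the price plus the tax, the effective demand curve becomes qd = 304 - P.
Equate the new curves: 304 - P = 2P - 432, giving 736 = 3P, P = 736/3 ≈ 245.3333, q = 176/3 ≈ 58.6667.
%Δq = (58.6667 − 74) / 74 × 100 = -20.72%.

-20.72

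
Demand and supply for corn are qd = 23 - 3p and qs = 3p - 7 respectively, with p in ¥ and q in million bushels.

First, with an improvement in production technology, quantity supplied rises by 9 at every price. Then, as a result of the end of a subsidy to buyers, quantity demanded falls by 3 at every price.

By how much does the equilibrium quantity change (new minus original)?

Original equilibrium: 23 - 3p = 3p - 7 gives 30 = 6p, so p = 5 and q = 8.
The new curves are qd = 20 - 3p (demand) and qs = 3p + 2 (supply).
New equilibrium: 20 - 3p = 3p + 2 ⇒ 18 = 6p ⇒ p = 3, q = 11.
Δq = 11 − 8 = +3.

+3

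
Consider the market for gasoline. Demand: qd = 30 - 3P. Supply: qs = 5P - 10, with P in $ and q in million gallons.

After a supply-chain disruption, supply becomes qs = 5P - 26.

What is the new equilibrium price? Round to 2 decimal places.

7.00

Initially, 30 - 3P = 5P - 10, so 40 = 8P and P = 5, q = 15.
The shock moves the curves to qd = 30 - 3P and qs = 5P - 26.
Clearing the new market: 30 - 3P = 5P - 26, so P = 7 and q = 9.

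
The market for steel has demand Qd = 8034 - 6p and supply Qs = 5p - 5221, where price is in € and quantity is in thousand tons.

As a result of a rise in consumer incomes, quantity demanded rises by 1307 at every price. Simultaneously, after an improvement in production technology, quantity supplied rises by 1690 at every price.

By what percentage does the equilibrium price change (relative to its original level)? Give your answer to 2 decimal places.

Initially, 8034 - 6p = 5p - 5221, so 13255 = 11p and p = 1205, Q = 804.
After the shift, demand is Qd = 9341 - 6p and supply is Qs = 5p - 3531.
New equilibrium: 9341 - 6p = 5p - 3531 ⇒ 12872 = 11p ⇒ p = 12872/11 ≈ 1170.1818, Q = 25519/11 ≈ 2319.9091.
%Δp = (1170.1818 − 1205) / 1205 × 100 = -2.89%.

-2.89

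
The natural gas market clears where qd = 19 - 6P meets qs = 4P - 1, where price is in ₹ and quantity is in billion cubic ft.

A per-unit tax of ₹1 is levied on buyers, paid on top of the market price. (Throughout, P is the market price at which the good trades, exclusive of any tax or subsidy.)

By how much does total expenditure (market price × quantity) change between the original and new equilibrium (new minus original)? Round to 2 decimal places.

Original equilibrium: 19 - 6P = 4P - 1 gives 20 = 10P, so P = 2 and q = 7.
Since buyers pay the price plus the tax, the effective demand curve becomes qd = 13 - 6P.
Setting them equal: 13 - 6P = 4P - 1 → 14 = 10P, so P = 1.4 and q = 4.6.
Expenditure moves from 2×7 = 14 to 1.4×4.6 = 6.44; change = -7.56.

-7.56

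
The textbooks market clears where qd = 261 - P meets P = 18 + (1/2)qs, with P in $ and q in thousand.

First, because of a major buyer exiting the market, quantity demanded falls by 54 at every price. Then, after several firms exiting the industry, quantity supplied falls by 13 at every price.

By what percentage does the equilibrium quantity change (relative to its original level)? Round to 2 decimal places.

-24.90

Before the shock: 261 - P = 2P - 36 ⇒ 297 = 3P ⇒ P = 99, q = 162.
The new curves are qd = 207 - P (demand) and qs = 2P - 49 (supply).
Clearing the new market: 207 - P = 2P - 49, so P = 256/3 ≈ 85.3333 and q = 365/3 ≈ 121.6667.
%Δq = (121.6667 − 162) / 162 × 100 = -24.90%.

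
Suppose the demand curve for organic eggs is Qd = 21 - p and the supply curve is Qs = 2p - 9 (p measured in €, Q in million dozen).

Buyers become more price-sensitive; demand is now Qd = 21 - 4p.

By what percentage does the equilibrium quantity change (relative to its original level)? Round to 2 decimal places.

Before the shock: 21 - p = 2p - 9 ⇒ 30 = 3p ⇒ p = 10, Q = 11.
With the change applied: demand Qd = 21 - 4p, supply Qs = 2p - 9.
Equate the new curves: 21 - 4p = 2p - 9, giving 30 = 6p, p = 5, Q = 1.
%ΔQ = (1 − 11) / 11 × 100 = -90.91%.

-90.91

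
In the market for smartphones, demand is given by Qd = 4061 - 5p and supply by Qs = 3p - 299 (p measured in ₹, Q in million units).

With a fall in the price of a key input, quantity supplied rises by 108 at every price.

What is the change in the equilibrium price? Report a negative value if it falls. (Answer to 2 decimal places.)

Solve the original market: 4061 - 5p = 3p - 299, hence p = 545 and Q = 1336.
After the shift, demand is Qd = 4061 - 5p and supply is Qs = 3p - 191.
New equilibrium: 4061 - 5p = 3p - 191 ⇒ 4252 = 8p ⇒ p = 531.5, Q = 1403.5.
Δp = 531.5 − 545 = -13.50.

-13.50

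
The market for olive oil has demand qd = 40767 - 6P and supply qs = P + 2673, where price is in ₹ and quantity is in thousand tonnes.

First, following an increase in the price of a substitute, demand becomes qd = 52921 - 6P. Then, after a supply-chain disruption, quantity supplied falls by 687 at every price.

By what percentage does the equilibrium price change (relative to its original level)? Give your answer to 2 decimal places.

Before the shock: 40767 - 6P = P + 2673 ⇒ 38094 = 7P ⇒ P = 5442, q = 8115.
After the shift, demand is qd = 52921 - 6P and supply is qs = P + 1986.
New equilibrium: 52921 - 6P = P + 1986 ⇒ 50935 = 7P ⇒ P = 50935/7 ≈ 7276.4286, q = 64837/7 ≈ 9262.4286.
%ΔP = (7276.4286 − 5442) / 5442 × 100 = +33.71%.

+33.71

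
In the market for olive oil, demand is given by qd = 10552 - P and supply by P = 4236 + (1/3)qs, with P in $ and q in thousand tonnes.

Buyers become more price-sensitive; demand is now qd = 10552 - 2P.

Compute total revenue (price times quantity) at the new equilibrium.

5805696

Solve the original market: 10552 - P = 3P - 12708, hence P = 5815 and q = 4737.
With the change applied: demand qd = 10552 - 2P, supply qs = 3P - 12708.
Clearing the new market: 10552 - 2P = 3P - 12708, so P = 4652 and q = 1248.
New expenditure = 4652 × 1248 = 5805696.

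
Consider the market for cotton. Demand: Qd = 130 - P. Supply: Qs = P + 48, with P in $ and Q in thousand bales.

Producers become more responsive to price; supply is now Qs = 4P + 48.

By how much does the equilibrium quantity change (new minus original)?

+24.6

Solve the original market: 130 - P = P + 48, hence P = 41 and Q = 89.
The shock moves the curves to Qd = 130 - P and Qs = 4P + 48.
Setting them equal: 130 - P = 4P + 48 → 82 = 5P, so P = 16.4 and Q = 113.6.
ΔQ = 113.6 − 89 = +24.6.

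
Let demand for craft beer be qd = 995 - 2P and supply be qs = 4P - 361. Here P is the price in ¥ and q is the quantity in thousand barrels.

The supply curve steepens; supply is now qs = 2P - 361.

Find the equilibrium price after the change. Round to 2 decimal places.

Initially, 995 - 2P = 4P - 361, so 1356 = 6P and P = 226, q = 543.
With the change applied: demand qd = 995 - 2P, supply qs = 2P - 361.
Setting them equal: 995 - 2P = 2P - 361 → 1356 = 4P, so P = 339 and q = 317.

339.00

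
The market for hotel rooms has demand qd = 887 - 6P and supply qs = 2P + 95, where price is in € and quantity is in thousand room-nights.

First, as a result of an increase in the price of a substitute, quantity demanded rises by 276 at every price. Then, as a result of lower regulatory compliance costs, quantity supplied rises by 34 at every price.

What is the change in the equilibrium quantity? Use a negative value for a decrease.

Original equilibrium: 887 - 6P = 2P + 95 gives 792 = 8P, so P = 99 and q = 293.
With the change applied: demand qd = 1163 - 6P, supply qs = 2P + 129.
Equate the new curves: 1163 - 6P = 2P + 129, giving 1034 = 8P, P = 129.25, q = 387.5.
Δq = 387.5 − 293 = +94.5.

+94.5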